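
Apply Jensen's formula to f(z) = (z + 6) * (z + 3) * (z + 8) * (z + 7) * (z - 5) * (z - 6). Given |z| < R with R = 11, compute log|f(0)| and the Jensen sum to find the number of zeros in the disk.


Jensen's formula: (1/2pi)*integral log|f(Re^it)|dt = log|f(0)| + sum_{|a_k|<R} log(R/|a_k|)
Step 1: f(0) = 6 * 3 * 8 * 7 * (-5) * (-6) = 30240
Step 2: log|f(0)| = log|-6| + log|-3| + log|-8| + log|-7| + log|5| + log|6| = 10.3169
Step 3: Zeros inside |z| < 11: -6, -3, -8, -7, 5, 6
Step 4: Jensen sum = log(11/6) + log(11/3) + log(11/8) + log(11/7) + log(11/5) + log(11/6) = 4.0705
Step 5: n(R) = number of terms in the Jensen sum = count of zeros inside |z| < 11 = 6

6


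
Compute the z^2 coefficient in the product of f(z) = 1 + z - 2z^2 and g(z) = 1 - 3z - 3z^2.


Step 1: z^2 term in f*g comes from: (1)*(-3z^2) + (z)*(-3z) + (-2z^2)*(1)
Step 2: = -3 - 3 - 2
Step 3: = -8

-8


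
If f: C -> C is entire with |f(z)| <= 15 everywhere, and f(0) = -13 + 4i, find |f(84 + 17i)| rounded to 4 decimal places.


Step 1: By Liouville's theorem, a bounded entire function is constant.
Step 2: f(z) = f(0) = -13 + 4i for all z.
Step 3: |f(w)| = |-13 + 4i| = sqrt(169 + 16)
Step 4: = 13.6015

13.6015


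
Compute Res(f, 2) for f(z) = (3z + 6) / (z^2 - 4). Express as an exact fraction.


Step 1: Q(z) = z^2 - 4 = (z - 2)(z + 2)
Step 2: Q'(z) = 2z
Step 3: Q'(2) = 4, P(2) = 12
Step 4: Res = P(2)/Q'(2) = 12/4 = 3

3


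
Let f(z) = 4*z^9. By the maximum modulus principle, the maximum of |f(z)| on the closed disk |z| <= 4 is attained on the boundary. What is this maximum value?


Step 1: On |z| = 4, |f(z)| = 4 * |z|^9 = 4 * 4^9
Step 2: By maximum modulus principle, maximum is on boundary.
Step 3: Maximum = 4 * 262144 = 1048576

1048576


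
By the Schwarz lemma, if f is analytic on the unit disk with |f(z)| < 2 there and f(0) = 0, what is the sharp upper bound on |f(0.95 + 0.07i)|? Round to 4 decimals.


Step 1: g = f/2 maps D -> D with g(0) = 0, so by the Schwarz lemma |g(z)| <= |z|, i.e. |f(z)| <= 2|z|; this is sharp (f(z) = 2z).
Step 2: |z0|^2 = 0.95^2 + 0.07^2 = 0.9074
Step 3: |z0| = sqrt(0.9074) = 0.952575
Step 4: Best bound = 2 * |z0| = 2 * 0.952575 = 1.9052

1.9052


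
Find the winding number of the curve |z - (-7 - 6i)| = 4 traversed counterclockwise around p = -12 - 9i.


Step 1: Center c = (-7, -6), radius = 4
Step 2: |p - c|^2 = (-5)^2 + (-3)^2 = 34
Step 3: r^2 = 16
Step 4: |p-c| > r so winding number = 0

0


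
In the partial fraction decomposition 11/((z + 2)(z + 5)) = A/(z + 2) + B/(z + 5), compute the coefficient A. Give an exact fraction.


Step 1: Multiply both sides by (z + 2) and set z = -2
Step 2: A = 11 / (-2 + 5)
Step 3: A = 11 / 3
Step 4: A = 11/3

11/3


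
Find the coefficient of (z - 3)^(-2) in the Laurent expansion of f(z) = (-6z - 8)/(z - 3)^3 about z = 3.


Step 1: Write the numerator in powers of (z - 3): -6z - 8 = -6(z - 3) + (-6*3 - 8) = -6(z - 3) - 26
Step 2: Divide by (z - 3)^3: f(z) = -26(z - 3)^(-3) - 6(z - 3)^(-2)
Step 3: This finite sum is the Laurent series of f about z = 3.
Step 4: Coefficient of (z - 3)^(-2) = coefficient of (z - 3) in the re-centred numerator = -6

-6


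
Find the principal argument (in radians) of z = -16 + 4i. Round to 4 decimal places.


Step 1: z = -16 + 4i
Step 2: arg(z) = atan2(4, -16)
Step 3: arg(z) = 2.8966

2.8966


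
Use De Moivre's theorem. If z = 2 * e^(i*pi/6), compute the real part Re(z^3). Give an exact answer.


Step 1: By De Moivre's theorem, z^3 = 2^3 * e^(i*3*pi/6) = 8 * (cos(pi/2) + i*sin(pi/2))
Step 2: |z|^3 = 2^3 = 8
Step 3: The angle pi/2 already lies in [0, 2*pi)
Step 4: cos(pi/2) = 0
Step 5: Re(z^3) = 8 * 0 = 0

0


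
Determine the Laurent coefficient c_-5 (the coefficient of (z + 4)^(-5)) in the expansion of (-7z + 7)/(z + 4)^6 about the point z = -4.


Step 1: Write the numerator in powers of (z + 4): -7z + 7 = -7(z + 4) + (-7*(-4) + 7) = -7(z + 4) + 35
Step 2: Divide by (z + 4)^6: f(z) = 35(z + 4)^(-6) - 7(z + 4)^(-5)
Step 3: This finite sum is the Laurent series of f about z = -4.
Step 4: Coefficient of (z + 4)^(-5) = coefficient of (z + 4) in the re-centred numerator = -7

-7


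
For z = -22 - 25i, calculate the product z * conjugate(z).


Step 1: conj(z) = -22 + 25i
Step 2: z * conj(z) = (-22)^2 + (-25)^2
Step 3: = 484 + 625 = 1109

1109


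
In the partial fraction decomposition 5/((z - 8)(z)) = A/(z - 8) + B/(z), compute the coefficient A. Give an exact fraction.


Step 1: Multiply both sides by (z - 8) and set z = 8
Step 2: A = 5 / (8 - 0)
Step 3: A = 5 / 8
Step 4: A = 5/8

5/8


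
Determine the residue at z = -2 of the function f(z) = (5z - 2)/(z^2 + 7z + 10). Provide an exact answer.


Step 1: Q(z) = z^2 + 7z + 10 = (z + 2)(z + 5)
Step 2: Q'(z) = 2z + 7
Step 3: Q'(-2) = 3, P(-2) = -12
Step 4: Res = P(-2)/Q'(-2) = -12/3 = -4

-4


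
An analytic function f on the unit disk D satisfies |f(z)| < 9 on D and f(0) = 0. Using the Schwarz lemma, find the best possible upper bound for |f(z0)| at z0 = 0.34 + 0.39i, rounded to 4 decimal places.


Step 1: g = f/9 maps D -> D with g(0) = 0, so by the Schwarz lemma |g(z)| <= |z|, i.e. |f(z)| <= 9|z|; this is sharp (f(z) = 9z).
Step 2: |z0|^2 = 0.34^2 + 0.39^2 = 0.2677
Step 3: |z0| = sqrt(0.2677) = 0.517397
Step 4: Best bound = 9 * |z0| = 9 * 0.517397 = 4.6566

4.6566


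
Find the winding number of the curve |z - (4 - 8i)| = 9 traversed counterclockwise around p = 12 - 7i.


Step 1: Center c = (4, -8), radius = 9
Step 2: |p - c|^2 = 8^2 + 1^2 = 65
Step 3: r^2 = 81
Step 4: |p-c| < r so winding number = 1

1


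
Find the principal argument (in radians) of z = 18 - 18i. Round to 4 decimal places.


Step 1: z = 18 - 18i
Step 2: arg(z) = atan2(-18, 18)
Step 3: arg(z) = -0.7854

-0.7854


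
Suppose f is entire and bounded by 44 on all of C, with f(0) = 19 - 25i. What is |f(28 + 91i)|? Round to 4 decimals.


Step 1: By Liouville's theorem, a bounded entire function is constant.
Step 2: f(z) = f(0) = 19 - 25i for all z.
Step 3: |f(w)| = |19 - 25i| = sqrt(361 + 625)
Step 4: = 31.4006

31.4006


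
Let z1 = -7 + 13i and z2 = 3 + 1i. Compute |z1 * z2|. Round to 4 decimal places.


Step 1: |z1| = sqrt((-7)^2 + 13^2) = sqrt(218)
Step 2: |z2| = sqrt(3^2 + 1^2) = sqrt(10)
Step 3: |z1*z2| = |z1|*|z2| = sqrt(218) * sqrt(10) = sqrt(218 * 10) = sqrt(2180)
Step 4: = 46.6905

46.6905


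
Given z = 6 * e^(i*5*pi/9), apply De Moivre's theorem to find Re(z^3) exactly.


Step 1: By De Moivre's theorem, z^3 = 6^3 * e^(i*3*5*pi/9) = 216 * (cos(5*pi/3) + i*sin(5*pi/3))
Step 2: |z|^3 = 6^3 = 216
Step 3: The angle 5*pi/3 already lies in [0, 2*pi)
Step 4: cos(5*pi/3) = 1/2
Step 5: Re(z^3) = 216 * 1/2 = 108

108


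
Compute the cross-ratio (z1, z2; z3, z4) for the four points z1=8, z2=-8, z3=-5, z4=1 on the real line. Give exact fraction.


Step 1: (z1-z3)(z2-z4) = 13 * (-9) = -117
Step 2: (z1-z4)(z2-z3) = 7 * (-3) = -21
Step 3: Cross-ratio = 117/21 = 39/7

39/7


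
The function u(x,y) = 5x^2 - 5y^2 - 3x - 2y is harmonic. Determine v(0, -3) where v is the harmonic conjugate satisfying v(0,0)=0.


Step 1: v_x = -u_y = 10y + 2
Step 2: v_y = u_x = 10x - 3
Step 3: v = 10xy + 2x - 3y + C
Step 4: v(0,0) = 0 => C = 0
Step 5: v(0, -3) = 9

9


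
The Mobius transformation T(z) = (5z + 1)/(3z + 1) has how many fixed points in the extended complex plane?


Step 1: Fixed points satisfy T(z) = z
Step 2: 3z^2 - 4z - 1 = 0
Step 3: Discriminant = (-4)^2 - 4*3*(-1) = 28
Step 4: Number of fixed points = 2

2


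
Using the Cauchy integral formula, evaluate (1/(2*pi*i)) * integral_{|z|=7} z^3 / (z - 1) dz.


Step 1: f(z) = z^3, a = 1 is inside |z| = 7
Step 2: By Cauchy integral formula: (1/(2pi*i)) * integral = f(a)
Step 3: f(1) = 1^3 = 1

1


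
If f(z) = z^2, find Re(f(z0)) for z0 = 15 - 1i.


Step 1: z0 = 15 - 1i
Step 2: z0^2 = 15^2 - (-1)^2 - 30i
Step 3: real part = 225 - 1 = 224

224


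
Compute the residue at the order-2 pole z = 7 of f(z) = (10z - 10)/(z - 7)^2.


Step 1: Pole of order 2 at z = 7
Step 2: Res = lim d/dz [(z - 7)^2 * f(z)] as z -> 7
Step 3: (z - 7)^2 * f(z) = 10z - 10
Step 4: d/dz[10z - 10] = 10

10


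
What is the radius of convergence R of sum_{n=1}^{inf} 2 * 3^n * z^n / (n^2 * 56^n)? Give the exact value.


Step 1: General term a_n = 2 * 3^n / (n^2 * 56^n)
Step 2: By the root test, |a_n|^(1/n) = 2^(1/n) * 3 / (n^(2/n) * 56) -> 3/56 as n -> infinity (since 2^(1/n) -> 1 and n^(2/n) -> 1)
Step 3: R = 1/lim|a_n|^(1/n) = 56/3

56/3


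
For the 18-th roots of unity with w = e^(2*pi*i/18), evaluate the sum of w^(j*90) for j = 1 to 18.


Step 1: The sum sum_{j=1}^{n} w^(k*j) equals n if n | k, else 0.
Step 2: Here n = 18, k = 90
Step 3: Does n divide k? 18 | 90 -> True
Step 4: Sum = 18

18


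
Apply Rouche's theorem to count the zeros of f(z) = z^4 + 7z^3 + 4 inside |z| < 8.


Step 1: On |z| = 8 the three terms have sizes |z^4| = 8^4 = 4096, |7z^3| = 7*8^3 = 3584, |4| = 4
Step 2: The dominant term is g(z) = z^4; let h(z) = 7z^3 + 4 so f = g + h
Step 3: On |z| = 8: |g| = 4096 and |h| <= 3584 + 4 = 3588
Step 4: Since 4096 > 3588, |h| < |g| on |z| = 8, so by Rouche f has the same number of zeros as g inside |z| < 8
Step 5: g(z) = z^4 has 4 zeros (all at the origin) inside |z| < 8. Answer = 4

4


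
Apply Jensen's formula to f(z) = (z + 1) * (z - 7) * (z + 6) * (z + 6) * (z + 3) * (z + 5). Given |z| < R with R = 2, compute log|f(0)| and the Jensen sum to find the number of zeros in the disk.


Jensen's formula: (1/2pi)*integral log|f(Re^it)|dt = log|f(0)| + sum_{|a_k|<R} log(R/|a_k|)
Step 1: f(0) = 1 * (-7) * 6 * 6 * 3 * 5 = -3780
Step 2: log|f(0)| = log|-1| + log|7| + log|-6| + log|-6| + log|-3| + log|-5| = 8.2375
Step 3: Zeros inside |z| < 2: -1
Step 4: Jensen sum = log(2/1) = 0.6931
Step 5: n(R) = number of terms in the Jensen sum = count of zeros inside |z| < 2 = 1

1


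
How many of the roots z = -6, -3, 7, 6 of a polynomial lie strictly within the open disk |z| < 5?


Step 1: Check each root:
  z = -6: |-6| = 6 >= 5
  z = -3: |-3| = 3 < 5
  z = 7: |7| = 7 >= 5
  z = 6: |6| = 6 >= 5
Step 2: Count = 1

1


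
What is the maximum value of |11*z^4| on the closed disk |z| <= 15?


Step 1: On |z| = 15, |f(z)| = 11 * |z|^4 = 11 * 15^4
Step 2: By maximum modulus principle, maximum is on boundary.
Step 3: Maximum = 11 * 50625 = 556875

556875


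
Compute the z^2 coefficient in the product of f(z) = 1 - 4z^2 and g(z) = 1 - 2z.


Step 1: z^2 term in f*g comes from: (1)*(0) + (0)*(-2z) + (-4z^2)*(1)
Step 2: = 0 + 0 - 4
Step 3: = -4

-4


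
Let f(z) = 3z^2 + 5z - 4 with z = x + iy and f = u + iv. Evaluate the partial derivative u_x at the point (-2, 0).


Step 1: f(z) = 3(x+iy)^2 + 5(x+iy) - 4
Step 2: u = 3(x^2 - y^2) + 5x - 4
Step 3: u_x = 6x + 5
Step 4: At (-2, 0): u_x = -12 + 5 = -7

-7


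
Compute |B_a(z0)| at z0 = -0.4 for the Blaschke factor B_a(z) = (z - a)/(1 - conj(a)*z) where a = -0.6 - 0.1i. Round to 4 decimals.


Step 1: Numerator z0 - a = -0.4 - (-0.6 - 0.1i) = 0.2 + 0.1i
Step 2: Denominator 1 - conj(a)*z0 = 1 - (-0.6 + 0.1i)*(-0.4) = 0.76 + 0.04i
Step 3: |z0 - a|^2 = 0.2^2 + 0.1^2 = 0.05; |1 - conj(a)*z0|^2 = 0.76^2 + 0.04^2 = 0.5792
Step 4: |B_a(-0.4)| = sqrt(0.05 / 0.5792) = sqrt(0.086326)
Step 5: = 0.2938

0.2938


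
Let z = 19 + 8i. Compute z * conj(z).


Step 1: conj(z) = 19 - 8i
Step 2: z * conj(z) = 19^2 + 8^2
Step 3: = 361 + 64 = 425

425


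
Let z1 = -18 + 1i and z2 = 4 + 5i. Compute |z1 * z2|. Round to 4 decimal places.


Step 1: |z1| = sqrt((-18)^2 + 1^2) = sqrt(325)
Step 2: |z2| = sqrt(4^2 + 5^2) = sqrt(41)
Step 3: |z1*z2| = |z1|*|z2| = sqrt(325) * sqrt(41) = sqrt(325 * 41) = sqrt(13325)
Step 4: = 115.434

115.434


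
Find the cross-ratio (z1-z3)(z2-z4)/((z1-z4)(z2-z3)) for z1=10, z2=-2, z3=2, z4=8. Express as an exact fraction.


Step 1: (z1-z3)(z2-z4) = 8 * (-10) = -80
Step 2: (z1-z4)(z2-z3) = 2 * (-4) = -8
Step 3: Cross-ratio = 80/8 = 10

10


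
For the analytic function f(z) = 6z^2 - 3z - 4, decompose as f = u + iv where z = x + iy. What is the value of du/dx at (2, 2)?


Step 1: f(z) = 6(x+iy)^2 - 3(x+iy) - 4
Step 2: u = 6(x^2 - y^2) - 3x - 4
Step 3: u_x = 12x - 3
Step 4: At (2, 2): u_x = 24 - 3 = 21

21


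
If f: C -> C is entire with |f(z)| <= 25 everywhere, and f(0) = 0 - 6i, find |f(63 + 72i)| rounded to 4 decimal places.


Step 1: By Liouville's theorem, a bounded entire function is constant.
Step 2: f(z) = f(0) = 0 - 6i for all z.
Step 3: |f(w)| = |0 - 6i| = sqrt(0 + 36)
Step 4: = 6.0

6.0


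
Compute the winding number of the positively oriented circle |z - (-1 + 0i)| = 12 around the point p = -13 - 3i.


Step 1: Center c = (-1, 0), radius = 12
Step 2: |p - c|^2 = (-12)^2 + (-3)^2 = 153
Step 3: r^2 = 144
Step 4: |p-c| > r so winding number = 0

0


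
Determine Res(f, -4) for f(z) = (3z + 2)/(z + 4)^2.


Step 1: Pole of order 2 at z = -4
Step 2: Res = lim d/dz [(z + 4)^2 * f(z)] as z -> -4
Step 3: (z + 4)^2 * f(z) = 3z + 2
Step 4: d/dz[3z + 2] = 3

3


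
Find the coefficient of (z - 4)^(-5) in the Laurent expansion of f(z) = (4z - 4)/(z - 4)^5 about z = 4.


Step 1: Write the numerator in powers of (z - 4): 4z - 4 = 4(z - 4) + (4*4 - 4) = 4(z - 4) + 12
Step 2: Divide by (z - 4)^5: f(z) = 12(z - 4)^(-5) + 4(z - 4)^(-4)
Step 3: This finite sum is the Laurent series of f about z = 4.
Step 4: Coefficient of (z - 4)^(-5) = 4*4 - 4 = 12

12


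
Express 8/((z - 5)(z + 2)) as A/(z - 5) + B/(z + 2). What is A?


Step 1: Multiply both sides by (z - 5) and set z = 5
Step 2: A = 8 / (5 + 2)
Step 3: A = 8 / 7
Step 4: A = 8/7

8/7


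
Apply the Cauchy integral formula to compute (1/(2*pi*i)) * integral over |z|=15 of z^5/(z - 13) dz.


Step 1: f(z) = z^5, a = 13 is inside |z| = 15
Step 2: By Cauchy integral formula: (1/(2pi*i)) * integral = f(a)
Step 3: f(13) = 13^5 = 371293

371293


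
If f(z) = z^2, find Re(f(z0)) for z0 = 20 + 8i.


Step 1: z0 = 20 + 8i
Step 2: z0^2 = 20^2 - 8^2 + 320i
Step 3: real part = 400 - 64 = 336

336


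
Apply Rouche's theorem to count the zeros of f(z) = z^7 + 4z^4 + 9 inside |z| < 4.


Step 1: On |z| = 4 the three terms have sizes |z^7| = 4^7 = 16384, |4z^4| = 4*4^4 = 1024, |9| = 9
Step 2: The dominant term is g(z) = z^7; let h(z) = 4z^4 + 9 so f = g + h
Step 3: On |z| = 4: |g| = 16384 and |h| <= 1024 + 9 = 1033
Step 4: Since 16384 > 1033, |h| < |g| on |z| = 4, so by Rouche f has the same number of zeros as g inside |z| < 4
Step 5: g(z) = z^7 has 7 zeros (all at the origin) inside |z| < 4. Answer = 7

7


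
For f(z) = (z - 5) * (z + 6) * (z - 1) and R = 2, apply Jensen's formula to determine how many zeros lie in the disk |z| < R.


Jensen's formula: (1/2pi)*integral log|f(Re^it)|dt = log|f(0)| + sum_{|a_k|<R} log(R/|a_k|)
Step 1: f(0) = (-5) * 6 * (-1) = 30
Step 2: log|f(0)| = log|5| + log|-6| + log|1| = 3.4012
Step 3: Zeros inside |z| < 2: 1
Step 4: Jensen sum = log(2/1) = 0.6931
Step 5: n(R) = number of terms in the Jensen sum = count of zeros inside |z| < 2 = 1

1


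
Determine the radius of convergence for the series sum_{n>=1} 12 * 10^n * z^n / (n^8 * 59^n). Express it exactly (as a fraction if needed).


Step 1: General term a_n = 12 * 10^n / (n^8 * 59^n)
Step 2: By the root test, |a_n|^(1/n) = 12^(1/n) * 10 / (n^(8/n) * 59) -> 10/59 as n -> infinity (since 12^(1/n) -> 1 and n^(8/n) -> 1)
Step 3: R = 1/lim|a_n|^(1/n) = 59/10

59/10


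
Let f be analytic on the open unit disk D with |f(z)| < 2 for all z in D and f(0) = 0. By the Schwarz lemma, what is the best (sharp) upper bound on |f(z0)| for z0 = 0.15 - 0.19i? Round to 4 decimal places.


Step 1: g = f/2 maps D -> D with g(0) = 0, so by the Schwarz lemma |g(z)| <= |z|, i.e. |f(z)| <= 2|z|; this is sharp (f(z) = 2z).
Step 2: |z0|^2 = 0.15^2 + (-0.19)^2 = 0.0586
Step 3: |z0| = sqrt(0.0586) = 0.242074
Step 4: Best bound = 2 * |z0| = 2 * 0.242074 = 0.4841

0.4841


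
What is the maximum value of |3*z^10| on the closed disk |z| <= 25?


Step 1: On |z| = 25, |f(z)| = 3 * |z|^10 = 3 * 25^10
Step 2: By maximum modulus principle, maximum is on boundary.
Step 3: Maximum = 3 * 95367431640625 = 286102294921875

286102294921875


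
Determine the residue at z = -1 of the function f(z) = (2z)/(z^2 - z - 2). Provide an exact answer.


Step 1: Q(z) = z^2 - z - 2 = (z + 1)(z - 2)
Step 2: Q'(z) = 2z - 1
Step 3: Q'(-1) = -3, P(-1) = -2
Step 4: Res = P(-1)/Q'(-1) = -2/(-3) = 2/3

2/3


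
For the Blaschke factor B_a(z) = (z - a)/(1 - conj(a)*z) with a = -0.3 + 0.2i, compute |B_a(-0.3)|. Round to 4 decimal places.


Step 1: Numerator z0 - a = -0.3 - (-0.3 + 0.2i) = 0 - 0.2i
Step 2: Denominator 1 - conj(a)*z0 = 1 - (-0.3 - 0.2i)*(-0.3) = 0.91 - 0.06i
Step 3: |z0 - a|^2 = 0^2 + (-0.2)^2 = 0.04; |1 - conj(a)*z0|^2 = 0.91^2 + (-0.06)^2 = 0.8317
Step 4: |B_a(-0.3)| = sqrt(0.04 / 0.8317) = sqrt(0.048094)
Step 5: = 0.2193

0.2193


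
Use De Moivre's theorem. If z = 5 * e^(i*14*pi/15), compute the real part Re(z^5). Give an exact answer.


Step 1: By De Moivre's theorem, z^5 = 5^5 * e^(i*5*14*pi/15) = 3125 * (cos(14*pi/3) + i*sin(14*pi/3))
Step 2: |z|^5 = 5^5 = 3125
Step 3: Reduce the angle mod 2*pi: 14*pi/3 - 4*pi = 2*pi/3
Step 4: cos(2*pi/3) = -1/2
Step 5: Re(z^5) = 3125 * (-1/2) = -3125/2

-3125/2


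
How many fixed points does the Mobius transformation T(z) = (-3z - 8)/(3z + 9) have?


Step 1: Fixed points satisfy T(z) = z
Step 2: 3z^2 + 12z + 8 = 0
Step 3: Discriminant = 12^2 - 4*3*8 = 48
Step 4: Number of fixed points = 2

2


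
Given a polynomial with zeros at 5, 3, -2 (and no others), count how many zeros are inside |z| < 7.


Step 1: Check each root:
  z = 5: |5| = 5 < 7
  z = 3: |3| = 3 < 7
  z = -2: |-2| = 2 < 7
Step 2: Count = 3

3


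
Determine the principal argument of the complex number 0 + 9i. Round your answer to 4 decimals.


Step 1: z = 0 + 9i
Step 2: arg(z) = atan2(9, 0)
Step 3: arg(z) = 1.5708

1.5708


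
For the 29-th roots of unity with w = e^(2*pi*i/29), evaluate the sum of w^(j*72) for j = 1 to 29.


Step 1: The sum sum_{j=1}^{n} w^(k*j) equals n if n | k, else 0.
Step 2: Here n = 29, k = 72
Step 3: Does n divide k? 29 | 72 -> False
Step 4: Sum = 0

0


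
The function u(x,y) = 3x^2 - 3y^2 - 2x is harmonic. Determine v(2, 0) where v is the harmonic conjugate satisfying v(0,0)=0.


Step 1: v_x = -u_y = 6y + 0
Step 2: v_y = u_x = 6x - 2
Step 3: v = 6xy - 2y + C
Step 4: v(0,0) = 0 => C = 0
Step 5: v(2, 0) = 0

0


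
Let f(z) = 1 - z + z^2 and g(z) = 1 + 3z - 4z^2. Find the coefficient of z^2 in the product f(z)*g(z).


Step 1: z^2 term in f*g comes from: (1)*(-4z^2) + (-z)*(3z) + (z^2)*(1)
Step 2: = -4 - 3 + 1
Step 3: = -6

-6


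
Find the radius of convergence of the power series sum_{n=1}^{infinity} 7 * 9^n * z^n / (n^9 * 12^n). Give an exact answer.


Step 1: General term a_n = 7 * 9^n / (n^9 * 12^n)
Step 2: By the root test, |a_n|^(1/n) = 7^(1/n) * 9 / (n^(9/n) * 12) -> 9/12 as n -> infinity (since 7^(1/n) -> 1 and n^(9/n) -> 1)
Step 3: R = 1/lim|a_n|^(1/n) = 12/9 = 4/3

4/3


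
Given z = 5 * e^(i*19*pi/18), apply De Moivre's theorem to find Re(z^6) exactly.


Step 1: By De Moivre's theorem, z^6 = 5^6 * e^(i*6*19*pi/18) = 15625 * (cos(19*pi/3) + i*sin(19*pi/3))
Step 2: |z|^6 = 5^6 = 15625
Step 3: Reduce the angle mod 2*pi: 19*pi/3 - 6*pi = pi/3
Step 4: cos(pi/3) = 1/2
Step 5: Re(z^6) = 15625 * 1/2 = 15625/2

15625/2


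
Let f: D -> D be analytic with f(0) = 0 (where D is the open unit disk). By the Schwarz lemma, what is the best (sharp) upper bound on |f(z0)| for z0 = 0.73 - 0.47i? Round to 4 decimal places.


Step 1: Schwarz lemma: if f: D -> D is analytic with f(0) = 0, then |f(z)| <= |z| for all z in D, and this is sharp (f(z) = z).
Step 2: |z0|^2 = 0.73^2 + (-0.47)^2 = 0.7538
Step 3: |z0| = sqrt(0.7538) = 0.868217
Step 4: Best bound = |z0| = 0.8682

0.8682


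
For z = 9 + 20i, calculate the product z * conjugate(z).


Step 1: conj(z) = 9 - 20i
Step 2: z * conj(z) = 9^2 + 20^2
Step 3: = 81 + 400 = 481

481


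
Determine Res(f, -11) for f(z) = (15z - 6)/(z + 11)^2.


Step 1: Pole of order 2 at z = -11
Step 2: Res = lim d/dz [(z + 11)^2 * f(z)] as z -> -11
Step 3: (z + 11)^2 * f(z) = 15z - 6
Step 4: d/dz[15z - 6] = 15

15


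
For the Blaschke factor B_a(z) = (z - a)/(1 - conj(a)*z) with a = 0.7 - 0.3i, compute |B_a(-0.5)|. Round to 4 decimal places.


Step 1: Numerator z0 - a = -0.5 - (0.7 - 0.3i) = -1.2 + 0.3i
Step 2: Denominator 1 - conj(a)*z0 = 1 - (0.7 + 0.3i)*(-0.5) = 1.35 + 0.15i
Step 3: |z0 - a|^2 = (-1.2)^2 + 0.3^2 = 1.53; |1 - conj(a)*z0|^2 = 1.35^2 + 0.15^2 = 1.845
Step 4: |B_a(-0.5)| = sqrt(1.53 / 1.845) = sqrt(0.829268)
Step 5: = 0.9106

0.9106


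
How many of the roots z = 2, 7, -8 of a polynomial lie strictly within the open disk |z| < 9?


Step 1: Check each root:
  z = 2: |2| = 2 < 9
  z = 7: |7| = 7 < 9
  z = -8: |-8| = 8 < 9
Step 2: Count = 3

3


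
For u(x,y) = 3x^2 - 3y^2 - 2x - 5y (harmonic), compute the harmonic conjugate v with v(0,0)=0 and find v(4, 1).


Step 1: v_x = -u_y = 6y + 5
Step 2: v_y = u_x = 6x - 2
Step 3: v = 6xy + 5x - 2y + C
Step 4: v(0,0) = 0 => C = 0
Step 5: v(4, 1) = 42

42


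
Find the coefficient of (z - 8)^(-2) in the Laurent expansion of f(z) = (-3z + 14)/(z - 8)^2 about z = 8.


Step 1: Write the numerator in powers of (z - 8): -3z + 14 = -3(z - 8) + (-3*8 + 14) = -3(z - 8) - 10
Step 2: Divide by (z - 8)^2: f(z) = -10(z - 8)^(-2) - 3(z - 8)^(-1)
Step 3: This finite sum is the Laurent series of f about z = 8.
Step 4: Coefficient of (z - 8)^(-2) = -3*8 + 14 = -10

-10


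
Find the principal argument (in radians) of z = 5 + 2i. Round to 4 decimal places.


Step 1: z = 5 + 2i
Step 2: arg(z) = atan2(2, 5)
Step 3: arg(z) = 0.3805

0.3805


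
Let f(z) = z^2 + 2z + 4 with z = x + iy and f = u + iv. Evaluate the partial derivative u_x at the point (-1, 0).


Step 1: f(z) = (x+iy)^2 + 2(x+iy) + 4
Step 2: u = (x^2 - y^2) + 2x + 4
Step 3: u_x = 2x + 2
Step 4: At (-1, 0): u_x = -2 + 2 = 0

0


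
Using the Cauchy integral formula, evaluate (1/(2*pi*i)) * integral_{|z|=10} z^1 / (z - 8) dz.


Step 1: f(z) = z^1, a = 8 is inside |z| = 10
Step 2: By Cauchy integral formula: (1/(2pi*i)) * integral = f(a)
Step 3: f(8) = 8^1 = 8

8


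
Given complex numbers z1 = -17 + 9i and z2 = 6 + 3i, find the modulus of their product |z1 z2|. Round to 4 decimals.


Step 1: |z1| = sqrt((-17)^2 + 9^2) = sqrt(370)
Step 2: |z2| = sqrt(6^2 + 3^2) = sqrt(45)
Step 3: |z1*z2| = |z1|*|z2| = sqrt(370) * sqrt(45) = sqrt(370 * 45) = sqrt(16650)
Step 4: = 129.0349

129.0349


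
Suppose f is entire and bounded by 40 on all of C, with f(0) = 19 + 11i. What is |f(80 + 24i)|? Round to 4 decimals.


Step 1: By Liouville's theorem, a bounded entire function is constant.
Step 2: f(z) = f(0) = 19 + 11i for all z.
Step 3: |f(w)| = |19 + 11i| = sqrt(361 + 121)
Step 4: = 21.9545

21.9545


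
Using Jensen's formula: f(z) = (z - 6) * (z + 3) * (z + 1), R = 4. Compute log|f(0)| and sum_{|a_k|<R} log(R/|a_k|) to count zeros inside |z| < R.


Jensen's formula: (1/2pi)*integral log|f(Re^it)|dt = log|f(0)| + sum_{|a_k|<R} log(R/|a_k|)
Step 1: f(0) = (-6) * 3 * 1 = -18
Step 2: log|f(0)| = log|6| + log|-3| + log|-1| = 2.8904
Step 3: Zeros inside |z| < 4: -3, -1
Step 4: Jensen sum = log(4/3) + log(4/1) = 1.674
Step 5: n(R) = number of terms in the Jensen sum = count of zeros inside |z| < 4 = 2

2


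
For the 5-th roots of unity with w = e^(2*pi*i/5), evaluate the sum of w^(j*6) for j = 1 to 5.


Step 1: The sum sum_{j=1}^{n} w^(k*j) equals n if n | k, else 0.
Step 2: Here n = 5, k = 6
Step 3: Does n divide k? 5 | 6 -> False
Step 4: Sum = 0

0


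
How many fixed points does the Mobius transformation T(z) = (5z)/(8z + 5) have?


Step 1: Fixed points satisfy T(z) = z
Step 2: 8z^2 = 0
Step 3: Discriminant = 0^2 - 4*8*0 = 0
Step 4: Number of fixed points = 1

1


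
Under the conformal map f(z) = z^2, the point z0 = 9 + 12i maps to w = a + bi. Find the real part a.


Step 1: z0 = 9 + 12i
Step 2: z0^2 = 9^2 - 12^2 + 216i
Step 3: real part = 81 - 144 = -63

-63


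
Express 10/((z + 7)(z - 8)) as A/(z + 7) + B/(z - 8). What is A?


Step 1: Multiply both sides by (z + 7) and set z = -7
Step 2: A = 10 / (-7 - 8)
Step 3: A = 10 / (-15)
Step 4: A = -2/3

-2/3


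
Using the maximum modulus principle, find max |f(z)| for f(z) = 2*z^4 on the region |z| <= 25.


Step 1: On |z| = 25, |f(z)| = 2 * |z|^4 = 2 * 25^4
Step 2: By maximum modulus principle, maximum is on boundary.
Step 3: Maximum = 2 * 390625 = 781250

781250


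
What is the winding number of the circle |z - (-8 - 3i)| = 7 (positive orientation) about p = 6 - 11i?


Step 1: Center c = (-8, -3), radius = 7
Step 2: |p - c|^2 = 14^2 + (-8)^2 = 260
Step 3: r^2 = 49
Step 4: |p-c| > r so winding number = 0

0


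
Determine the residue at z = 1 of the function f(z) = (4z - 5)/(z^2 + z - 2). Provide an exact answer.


Step 1: Q(z) = z^2 + z - 2 = (z - 1)(z + 2)
Step 2: Q'(z) = 2z + 1
Step 3: Q'(1) = 3, P(1) = -1
Step 4: Res = P(1)/Q'(1) = -1/3 = -1/3

-1/3


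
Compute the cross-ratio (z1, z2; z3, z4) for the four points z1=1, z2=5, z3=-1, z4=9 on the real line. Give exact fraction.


Step 1: (z1-z3)(z2-z4) = 2 * (-4) = -8
Step 2: (z1-z4)(z2-z3) = (-8) * 6 = -48
Step 3: Cross-ratio = 8/48 = 1/6

1/6


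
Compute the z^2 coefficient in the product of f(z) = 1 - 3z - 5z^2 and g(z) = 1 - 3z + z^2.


Step 1: z^2 term in f*g comes from: (1)*(z^2) + (-3z)*(-3z) + (-5z^2)*(1)
Step 2: = 1 + 9 - 5
Step 3: = 5

5


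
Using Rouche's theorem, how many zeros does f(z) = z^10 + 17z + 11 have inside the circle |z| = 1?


Step 1: On |z| = 1 the three terms have sizes |z^10| = 1^10 = 1, |17z| = 17*1 = 17, |11| = 11
Step 2: The dominant term is g(z) = 17z; let h(z) = z^10 + 11 so f = g + h
Step 3: On |z| = 1: |g| = 17 and |h| <= 1 + 11 = 12
Step 4: Since 17 > 12, |h| < |g| on |z| = 1, so by Rouche f has the same number of zeros as g inside |z| < 1
Step 5: g(z) = 17z has 1 zero (at the origin, multiplicity 1) inside |z| < 1. Answer = 1

1


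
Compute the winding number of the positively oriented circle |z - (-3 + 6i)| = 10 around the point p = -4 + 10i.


Step 1: Center c = (-3, 6), radius = 10
Step 2: |p - c|^2 = (-1)^2 + 4^2 = 17
Step 3: r^2 = 100
Step 4: |p-c| < r so winding number = 1

1


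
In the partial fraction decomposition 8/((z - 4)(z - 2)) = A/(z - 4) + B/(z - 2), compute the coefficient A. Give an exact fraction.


Step 1: Multiply both sides by (z - 4) and set z = 4
Step 2: A = 8 / (4 - 2)
Step 3: A = 8 / 2
Step 4: A = 4

4


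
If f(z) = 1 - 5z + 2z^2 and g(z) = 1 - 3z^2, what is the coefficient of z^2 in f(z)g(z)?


Step 1: z^2 term in f*g comes from: (1)*(-3z^2) + (-5z)*(0) + (2z^2)*(1)
Step 2: = -3 + 0 + 2
Step 3: = -1

-1


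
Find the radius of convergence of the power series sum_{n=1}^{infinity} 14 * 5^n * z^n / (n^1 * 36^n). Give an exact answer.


Step 1: General term a_n = 14 * 5^n / (n^1 * 36^n)
Step 2: By the root test, |a_n|^(1/n) = 14^(1/n) * 5 / (n^(1/n) * 36) -> 5/36 as n -> infinity (since 14^(1/n) -> 1 and n^(1/n) -> 1)
Step 3: R = 1/lim|a_n|^(1/n) = 36/5

36/5


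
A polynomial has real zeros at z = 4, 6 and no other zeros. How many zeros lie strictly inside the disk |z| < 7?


Step 1: Check each root:
  z = 4: |4| = 4 < 7
  z = 6: |6| = 6 < 7
Step 2: Count = 2

2


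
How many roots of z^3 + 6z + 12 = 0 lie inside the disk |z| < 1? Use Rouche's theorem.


Step 1: On |z| = 1 the three terms have sizes |z^3| = 1^3 = 1, |6z| = 6*1 = 6, |12| = 12
Step 2: The dominant term is g(z) = 12; let h(z) = z^3 + 6z so f = g + h
Step 3: On |z| = 1: |g| = 12 and |h| <= 1 + 6 = 7
Step 4: Since 12 > 7, |h| < |g| on |z| = 1, so by Rouche f has the same number of zeros as g inside |z| < 1
Step 5: g(z) = 12 is a nonzero constant with no zeros inside |z| < 1. Answer = 0

0


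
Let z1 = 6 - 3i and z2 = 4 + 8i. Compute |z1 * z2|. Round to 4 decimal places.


Step 1: |z1| = sqrt(6^2 + (-3)^2) = sqrt(45)
Step 2: |z2| = sqrt(4^2 + 8^2) = sqrt(80)
Step 3: |z1*z2| = |z1|*|z2| = sqrt(45) * sqrt(80) = sqrt(45 * 80) = sqrt(3600)
Step 4: = 60.0

60.0


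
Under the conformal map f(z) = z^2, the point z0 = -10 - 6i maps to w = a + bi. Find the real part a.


Step 1: z0 = -10 - 6i
Step 2: z0^2 = (-10)^2 - (-6)^2 + 120i
Step 3: real part = 100 - 36 = 64

64


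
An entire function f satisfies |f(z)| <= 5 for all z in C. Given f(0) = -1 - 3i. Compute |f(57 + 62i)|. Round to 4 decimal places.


Step 1: By Liouville's theorem, a bounded entire function is constant.
Step 2: f(z) = f(0) = -1 - 3i for all z.
Step 3: |f(w)| = |-1 - 3i| = sqrt(1 + 9)
Step 4: = 3.1623

3.1623


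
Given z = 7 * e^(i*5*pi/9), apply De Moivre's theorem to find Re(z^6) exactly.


Step 1: By De Moivre's theorem, z^6 = 7^6 * e^(i*6*5*pi/9) = 117649 * (cos(10*pi/3) + i*sin(10*pi/3))
Step 2: |z|^6 = 7^6 = 117649
Step 3: Reduce the angle mod 2*pi: 10*pi/3 - 2*pi = 4*pi/3
Step 4: cos(4*pi/3) = -1/2
Step 5: Re(z^6) = 117649 * (-1/2) = -117649/2

-117649/2


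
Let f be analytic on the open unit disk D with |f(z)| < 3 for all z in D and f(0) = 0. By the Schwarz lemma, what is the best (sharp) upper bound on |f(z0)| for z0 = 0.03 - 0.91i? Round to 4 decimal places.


Step 1: g = f/3 maps D -> D with g(0) = 0, so by the Schwarz lemma |g(z)| <= |z|, i.e. |f(z)| <= 3|z|; this is sharp (f(z) = 3z).
Step 2: |z0|^2 = 0.03^2 + (-0.91)^2 = 0.829
Step 3: |z0| = sqrt(0.829) = 0.910494
Step 4: Best bound = 3 * |z0| = 3 * 0.910494 = 2.7315

2.7315


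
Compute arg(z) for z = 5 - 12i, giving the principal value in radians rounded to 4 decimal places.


Step 1: z = 5 - 12i
Step 2: arg(z) = atan2(-12, 5)
Step 3: arg(z) = -1.176

-1.176


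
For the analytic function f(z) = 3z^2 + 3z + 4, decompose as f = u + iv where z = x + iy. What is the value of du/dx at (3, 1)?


Step 1: f(z) = 3(x+iy)^2 + 3(x+iy) + 4
Step 2: u = 3(x^2 - y^2) + 3x + 4
Step 3: u_x = 6x + 3
Step 4: At (3, 1): u_x = 18 + 3 = 21

21


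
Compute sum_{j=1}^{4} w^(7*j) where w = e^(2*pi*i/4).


Step 1: The sum sum_{j=1}^{n} w^(k*j) equals n if n | k, else 0.
Step 2: Here n = 4, k = 7
Step 3: Does n divide k? 4 | 7 -> False
Step 4: Sum = 0

0


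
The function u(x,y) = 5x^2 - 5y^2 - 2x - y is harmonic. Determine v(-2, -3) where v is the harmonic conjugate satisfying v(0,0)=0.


Step 1: v_x = -u_y = 10y + 1
Step 2: v_y = u_x = 10x - 2
Step 3: v = 10xy + x - 2y + C
Step 4: v(0,0) = 0 => C = 0
Step 5: v(-2, -3) = 64

64


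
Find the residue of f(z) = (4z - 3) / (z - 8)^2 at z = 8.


Step 1: Pole of order 2 at z = 8
Step 2: Res = lim d/dz [(z - 8)^2 * f(z)] as z -> 8
Step 3: (z - 8)^2 * f(z) = 4z - 3
Step 4: d/dz[4z - 3] = 4

4


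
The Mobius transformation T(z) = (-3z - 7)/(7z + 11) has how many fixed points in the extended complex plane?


Step 1: Fixed points satisfy T(z) = z
Step 2: 7z^2 + 14z + 7 = 0
Step 3: Discriminant = 14^2 - 4*7*7 = 0
Step 4: Number of fixed points = 1

1


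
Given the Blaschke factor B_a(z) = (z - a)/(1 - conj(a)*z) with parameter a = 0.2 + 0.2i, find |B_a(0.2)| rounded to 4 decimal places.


Step 1: Numerator z0 - a = 0.2 - (0.2 + 0.2i) = 0 - 0.2i
Step 2: Denominator 1 - conj(a)*z0 = 1 - (0.2 - 0.2i)*0.2 = 0.96 + 0.04i
Step 3: |z0 - a|^2 = 0^2 + (-0.2)^2 = 0.04; |1 - conj(a)*z0|^2 = 0.96^2 + 0.04^2 = 0.9232
Step 4: |B_a(0.2)| = sqrt(0.04 / 0.9232) = sqrt(0.043328)
Step 5: = 0.2082

0.2082


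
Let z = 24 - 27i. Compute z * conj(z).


Step 1: conj(z) = 24 + 27i
Step 2: z * conj(z) = 24^2 + (-27)^2
Step 3: = 576 + 729 = 1305

1305


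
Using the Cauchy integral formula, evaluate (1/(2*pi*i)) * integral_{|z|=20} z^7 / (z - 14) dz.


Step 1: f(z) = z^7, a = 14 is inside |z| = 20
Step 2: By Cauchy integral formula: (1/(2pi*i)) * integral = f(a)
Step 3: f(14) = 14^7 = 105413504

105413504


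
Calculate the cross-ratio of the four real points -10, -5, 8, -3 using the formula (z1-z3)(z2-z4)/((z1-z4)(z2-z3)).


Step 1: (z1-z3)(z2-z4) = (-18) * (-2) = 36
Step 2: (z1-z4)(z2-z3) = (-7) * (-13) = 91
Step 3: Cross-ratio = 36/91 = 36/91

36/91


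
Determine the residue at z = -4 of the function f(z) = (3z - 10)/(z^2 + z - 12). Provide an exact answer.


Step 1: Q(z) = z^2 + z - 12 = (z + 4)(z - 3)
Step 2: Q'(z) = 2z + 1
Step 3: Q'(-4) = -7, P(-4) = -22
Step 4: Res = P(-4)/Q'(-4) = -22/(-7) = 22/7

22/7


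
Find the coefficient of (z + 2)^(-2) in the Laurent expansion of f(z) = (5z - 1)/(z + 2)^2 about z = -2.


Step 1: Write the numerator in powers of (z + 2): 5z - 1 = 5(z + 2) + (5*(-2) - 1) = 5(z + 2) - 11
Step 2: Divide by (z + 2)^2: f(z) = -11(z + 2)^(-2) + 5(z + 2)^(-1)
Step 3: This finite sum is the Laurent series of f about z = -2.
Step 4: Coefficient of (z + 2)^(-2) = 5*(-2) - 1 = -11

-11


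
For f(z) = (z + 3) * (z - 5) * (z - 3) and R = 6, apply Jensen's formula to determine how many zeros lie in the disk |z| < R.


Jensen's formula: (1/2pi)*integral log|f(Re^it)|dt = log|f(0)| + sum_{|a_k|<R} log(R/|a_k|)
Step 1: f(0) = 3 * (-5) * (-3) = 45
Step 2: log|f(0)| = log|-3| + log|5| + log|3| = 3.8067
Step 3: Zeros inside |z| < 6: -3, 5, 3
Step 4: Jensen sum = log(6/3) + log(6/5) + log(6/3) = 1.5686
Step 5: n(R) = number of terms in the Jensen sum = count of zeros inside |z| < 6 = 3

3


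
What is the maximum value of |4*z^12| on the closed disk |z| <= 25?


Step 1: On |z| = 25, |f(z)| = 4 * |z|^12 = 4 * 25^12
Step 2: By maximum modulus principle, maximum is on boundary.
Step 3: Maximum = 4 * 59604644775390625 = 238418579101562500

238418579101562500


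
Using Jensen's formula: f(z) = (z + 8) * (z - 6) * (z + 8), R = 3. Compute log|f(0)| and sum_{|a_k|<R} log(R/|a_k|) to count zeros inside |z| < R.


Jensen's formula: (1/2pi)*integral log|f(Re^it)|dt = log|f(0)| + sum_{|a_k|<R} log(R/|a_k|)
Step 1: f(0) = 8 * (-6) * 8 = -384
Step 2: log|f(0)| = log|-8| + log|6| + log|-8| = 5.9506
Step 3: Zeros inside |z| < 3: none
Step 4: Jensen sum = (empty sum) = 0
Step 5: n(R) = number of terms in the Jensen sum = count of zeros inside |z| < 3 = 0

0


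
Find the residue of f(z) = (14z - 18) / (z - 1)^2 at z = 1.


Step 1: Pole of order 2 at z = 1
Step 2: Res = lim d/dz [(z - 1)^2 * f(z)] as z -> 1
Step 3: (z - 1)^2 * f(z) = 14z - 18
Step 4: d/dz[14z - 18] = 14

14


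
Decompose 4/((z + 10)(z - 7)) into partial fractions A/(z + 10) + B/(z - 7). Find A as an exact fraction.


Step 1: Multiply both sides by (z + 10) and set z = -10
Step 2: A = 4 / (-10 - 7)
Step 3: A = 4 / (-17)
Step 4: A = -4/17

-4/17


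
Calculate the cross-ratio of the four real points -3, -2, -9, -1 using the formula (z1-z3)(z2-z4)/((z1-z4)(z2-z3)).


Step 1: (z1-z3)(z2-z4) = 6 * (-1) = -6
Step 2: (z1-z4)(z2-z3) = (-2) * 7 = -14
Step 3: Cross-ratio = 6/14 = 3/7

3/7


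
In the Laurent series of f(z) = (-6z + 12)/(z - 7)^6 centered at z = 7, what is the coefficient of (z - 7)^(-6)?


Step 1: Write the numerator in powers of (z - 7): -6z + 12 = -6(z - 7) + (-6*7 + 12) = -6(z - 7) - 30
Step 2: Divide by (z - 7)^6: f(z) = -30(z - 7)^(-6) - 6(z - 7)^(-5)
Step 3: This finite sum is the Laurent series of f about z = 7.
Step 4: Coefficient of (z - 7)^(-6) = -6*7 + 12 = -30

-30


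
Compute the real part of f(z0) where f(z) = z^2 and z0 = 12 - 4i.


Step 1: z0 = 12 - 4i
Step 2: z0^2 = 12^2 - (-4)^2 - 96i
Step 3: real part = 144 - 16 = 128

128


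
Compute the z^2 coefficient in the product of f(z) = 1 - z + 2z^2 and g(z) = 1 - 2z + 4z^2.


Step 1: z^2 term in f*g comes from: (1)*(4z^2) + (-z)*(-2z) + (2z^2)*(1)
Step 2: = 4 + 2 + 2
Step 3: = 8

8


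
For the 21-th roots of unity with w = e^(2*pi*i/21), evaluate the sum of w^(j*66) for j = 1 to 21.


Step 1: The sum sum_{j=1}^{n} w^(k*j) equals n if n | k, else 0.
Step 2: Here n = 21, k = 66
Step 3: Does n divide k? 21 | 66 -> False
Step 4: Sum = 0

0


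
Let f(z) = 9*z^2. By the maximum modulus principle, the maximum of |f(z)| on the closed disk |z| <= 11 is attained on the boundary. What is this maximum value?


Step 1: On |z| = 11, |f(z)| = 9 * |z|^2 = 9 * 11^2
Step 2: By maximum modulus principle, maximum is on boundary.
Step 3: Maximum = 9 * 121 = 1089

1089


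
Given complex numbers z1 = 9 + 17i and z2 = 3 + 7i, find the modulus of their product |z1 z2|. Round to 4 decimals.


Step 1: |z1| = sqrt(9^2 + 17^2) = sqrt(370)
Step 2: |z2| = sqrt(3^2 + 7^2) = sqrt(58)
Step 3: |z1*z2| = |z1|*|z2| = sqrt(370) * sqrt(58) = sqrt(370 * 58) = sqrt(21460)
Step 4: = 146.4923

146.4923


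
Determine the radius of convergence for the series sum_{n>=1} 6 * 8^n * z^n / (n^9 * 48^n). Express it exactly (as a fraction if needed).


Step 1: General term a_n = 6 * 8^n / (n^9 * 48^n)
Step 2: By the root test, |a_n|^(1/n) = 6^(1/n) * 8 / (n^(9/n) * 48) -> 8/48 as n -> infinity (since 6^(1/n) -> 1 and n^(9/n) -> 1)
Step 3: R = 1/lim|a_n|^(1/n) = 48/8 = 6

6


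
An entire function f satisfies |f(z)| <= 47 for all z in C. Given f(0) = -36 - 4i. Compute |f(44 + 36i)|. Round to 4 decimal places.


Step 1: By Liouville's theorem, a bounded entire function is constant.
Step 2: f(z) = f(0) = -36 - 4i for all z.
Step 3: |f(w)| = |-36 - 4i| = sqrt(1296 + 16)
Step 4: = 36.2215

36.2215


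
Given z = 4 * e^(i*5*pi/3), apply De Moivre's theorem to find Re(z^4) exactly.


Step 1: By De Moivre's theorem, z^4 = 4^4 * e^(i*4*5*pi/3) = 256 * (cos(20*pi/3) + i*sin(20*pi/3))
Step 2: |z|^4 = 4^4 = 256
Step 3: Reduce the angle mod 2*pi: 20*pi/3 - 6*pi = 2*pi/3
Step 4: cos(2*pi/3) = -1/2
Step 5: Re(z^4) = 256 * (-1/2) = -128

-128


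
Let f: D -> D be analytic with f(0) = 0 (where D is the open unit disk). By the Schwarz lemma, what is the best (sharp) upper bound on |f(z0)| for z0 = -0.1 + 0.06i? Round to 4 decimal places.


Step 1: Schwarz lemma: if f: D -> D is analytic with f(0) = 0, then |f(z)| <= |z| for all z in D, and this is sharp (f(z) = z).
Step 2: |z0|^2 = (-0.1)^2 + 0.06^2 = 0.0136
Step 3: |z0| = sqrt(0.0136) = 0.116619
Step 4: Best bound = |z0| = 0.1166

0.1166


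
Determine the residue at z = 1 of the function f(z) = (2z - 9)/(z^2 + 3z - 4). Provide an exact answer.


Step 1: Q(z) = z^2 + 3z - 4 = (z - 1)(z + 4)
Step 2: Q'(z) = 2z + 3
Step 3: Q'(1) = 5, P(1) = -7
Step 4: Res = P(1)/Q'(1) = -7/5 = -7/5

-7/5


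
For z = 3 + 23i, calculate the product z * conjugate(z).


Step 1: conj(z) = 3 - 23i
Step 2: z * conj(z) = 3^2 + 23^2
Step 3: = 9 + 529 = 538

538


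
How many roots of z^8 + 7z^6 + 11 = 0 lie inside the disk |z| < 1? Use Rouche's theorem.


Step 1: On |z| = 1 the three terms have sizes |z^8| = 1^8 = 1, |7z^6| = 7*1^6 = 7, |11| = 11
Step 2: The dominant term is g(z) = 11; let h(z) = z^8 + 7z^6 so f = g + h
Step 3: On |z| = 1: |g| = 11 and |h| <= 1 + 7 = 8
Step 4: Since 11 > 8, |h| < |g| on |z| = 1, so by Rouche f has the same number of zeros as g inside |z| < 1
Step 5: g(z) = 11 is a nonzero constant with no zeros inside |z| < 1. Answer = 0

0


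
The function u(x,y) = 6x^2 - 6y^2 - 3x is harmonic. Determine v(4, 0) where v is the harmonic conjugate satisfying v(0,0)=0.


Step 1: v_x = -u_y = 12y + 0
Step 2: v_y = u_x = 12x - 3
Step 3: v = 12xy - 3y + C
Step 4: v(0,0) = 0 => C = 0
Step 5: v(4, 0) = 0

0


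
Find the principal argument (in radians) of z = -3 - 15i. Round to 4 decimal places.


Step 1: z = -3 - 15i
Step 2: arg(z) = atan2(-15, -3)
Step 3: arg(z) = -1.7682

-1.7682


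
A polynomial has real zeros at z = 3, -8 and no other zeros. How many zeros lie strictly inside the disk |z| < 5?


Step 1: Check each root:
  z = 3: |3| = 3 < 5
  z = -8: |-8| = 8 >= 5
Step 2: Count = 1

1


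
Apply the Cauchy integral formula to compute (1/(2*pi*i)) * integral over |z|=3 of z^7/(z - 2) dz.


Step 1: f(z) = z^7, a = 2 is inside |z| = 3
Step 2: By Cauchy integral formula: (1/(2pi*i)) * integral = f(a)
Step 3: f(2) = 2^7 = 128

128
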